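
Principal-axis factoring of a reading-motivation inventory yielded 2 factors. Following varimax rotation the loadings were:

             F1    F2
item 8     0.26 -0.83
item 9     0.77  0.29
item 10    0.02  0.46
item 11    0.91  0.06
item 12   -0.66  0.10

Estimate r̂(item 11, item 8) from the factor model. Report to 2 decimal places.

r̂ = Σ λ_i·λ_j across factors = (0.91)(0.26) + (0.06)(-0.83)
  = +0.2366 -0.0498 = 0.1868

0.19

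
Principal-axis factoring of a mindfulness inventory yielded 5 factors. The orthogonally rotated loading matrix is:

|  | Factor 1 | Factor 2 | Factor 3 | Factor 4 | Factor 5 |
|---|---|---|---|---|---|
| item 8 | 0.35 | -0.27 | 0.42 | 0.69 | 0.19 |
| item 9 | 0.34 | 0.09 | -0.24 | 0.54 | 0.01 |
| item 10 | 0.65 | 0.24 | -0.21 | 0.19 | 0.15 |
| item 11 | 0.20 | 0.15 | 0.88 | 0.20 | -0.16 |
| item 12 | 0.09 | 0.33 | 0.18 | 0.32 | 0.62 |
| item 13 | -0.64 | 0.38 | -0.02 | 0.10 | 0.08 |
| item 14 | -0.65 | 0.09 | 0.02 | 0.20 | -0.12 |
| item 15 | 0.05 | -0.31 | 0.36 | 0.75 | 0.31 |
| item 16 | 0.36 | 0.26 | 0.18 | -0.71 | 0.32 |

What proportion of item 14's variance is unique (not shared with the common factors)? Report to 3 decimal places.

0.515

h² = (-0.65)² + 0.09² + 0.02² + 0.20² + (-0.12)² = 0.4225 + 0.0081 + 0.0004 + 0.0400 + 0.0144 = 0.4854
Uniqueness u² = 1 − h² = 1 − 0.4854 = 0.5146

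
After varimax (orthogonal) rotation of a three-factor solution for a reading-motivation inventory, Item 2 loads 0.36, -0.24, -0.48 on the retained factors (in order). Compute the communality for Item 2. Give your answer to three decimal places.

0.418

h² = 0.36² + (-0.24)² + (-0.48)² = 0.1296 + 0.0576 + 0.2304 = 0.4176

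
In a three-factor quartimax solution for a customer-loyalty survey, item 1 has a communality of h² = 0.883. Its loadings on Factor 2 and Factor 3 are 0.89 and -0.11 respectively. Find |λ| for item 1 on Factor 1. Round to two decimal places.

Under orthogonal rotation h² = Σλ², so λ_Factor 1² = h² − (0.8042) = 0.883 − 0.8042 = 0.0788.
|λ| = √0.0788 = 0.2807.

0.28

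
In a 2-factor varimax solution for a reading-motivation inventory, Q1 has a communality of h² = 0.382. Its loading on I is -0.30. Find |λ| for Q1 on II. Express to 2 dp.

0.54

Under orthogonal rotation h² = Σλ², so λ_II² = h² − (0.0900) = 0.382 − 0.0900 = 0.2920.
|λ| = √0.2920 = 0.5404.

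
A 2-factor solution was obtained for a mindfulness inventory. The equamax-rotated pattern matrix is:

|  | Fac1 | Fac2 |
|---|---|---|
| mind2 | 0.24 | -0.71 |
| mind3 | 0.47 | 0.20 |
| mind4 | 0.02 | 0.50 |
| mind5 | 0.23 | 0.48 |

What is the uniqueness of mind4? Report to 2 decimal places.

0.75

h² = 0.02² + 0.50² = 0.0004 + 0.2500 = 0.2504
Uniqueness u² = 1 − h² = 1 − 0.2504 = 0.7496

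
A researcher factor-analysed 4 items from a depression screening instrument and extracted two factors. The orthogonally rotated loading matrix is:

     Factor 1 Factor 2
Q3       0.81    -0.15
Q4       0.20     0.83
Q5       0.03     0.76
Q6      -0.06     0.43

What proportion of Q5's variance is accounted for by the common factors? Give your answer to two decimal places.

0.58

h² = 0.03² + 0.76² = 0.0009 + 0.5776 = 0.5785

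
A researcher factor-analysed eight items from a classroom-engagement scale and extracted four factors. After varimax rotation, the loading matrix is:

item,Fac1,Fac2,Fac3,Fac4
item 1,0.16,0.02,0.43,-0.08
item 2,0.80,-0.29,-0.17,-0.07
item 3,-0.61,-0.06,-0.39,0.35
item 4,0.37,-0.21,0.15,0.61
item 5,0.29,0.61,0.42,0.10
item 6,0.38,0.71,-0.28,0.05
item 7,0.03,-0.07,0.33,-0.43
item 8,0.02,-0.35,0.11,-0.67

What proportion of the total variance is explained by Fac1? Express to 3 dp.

SS loadings for Fac1 = 0.16² + 0.80² + (-0.61)² + 0.37² + 0.29² + 0.38² + 0.03² + 0.02² = 1.4044
Proportion of variance = 1.4044 / 8 = 0.1756.

0.176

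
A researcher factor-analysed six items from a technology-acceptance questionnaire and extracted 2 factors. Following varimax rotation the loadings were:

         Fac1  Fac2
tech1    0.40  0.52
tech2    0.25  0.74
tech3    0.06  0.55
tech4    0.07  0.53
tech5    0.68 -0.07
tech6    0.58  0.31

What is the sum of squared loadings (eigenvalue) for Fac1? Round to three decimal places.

SS loadings for Fac1 = 0.40² + 0.25² + 0.06² + 0.07² + 0.68² + 0.58² = 0.1600 + 0.0625 + 0.0036 + 0.0049 + 0.4624 + 0.3364 = 1.0298

1.030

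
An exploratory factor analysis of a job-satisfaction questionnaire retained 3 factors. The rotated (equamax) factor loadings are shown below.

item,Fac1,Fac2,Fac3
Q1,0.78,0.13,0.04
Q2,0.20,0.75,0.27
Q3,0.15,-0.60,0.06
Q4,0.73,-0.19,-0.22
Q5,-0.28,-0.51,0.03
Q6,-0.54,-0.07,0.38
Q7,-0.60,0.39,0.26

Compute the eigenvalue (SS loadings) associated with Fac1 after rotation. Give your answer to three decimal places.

SS loadings for Fac1 = 0.78² + 0.20² + 0.15² + 0.73² + (-0.28)² + (-0.54)² + (-0.60)² = 0.6084 + 0.0400 + 0.0225 + 0.5329 + 0.0784 + 0.2916 + 0.3600 = 1.9338

1.934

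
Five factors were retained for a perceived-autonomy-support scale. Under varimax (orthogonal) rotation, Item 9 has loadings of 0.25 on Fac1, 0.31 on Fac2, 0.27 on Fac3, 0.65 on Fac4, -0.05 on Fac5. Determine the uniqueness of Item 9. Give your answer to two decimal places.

h² = 0.25² + 0.31² + 0.27² + 0.65² + (-0.05)² = 0.0625 + 0.0961 + 0.0729 + 0.4225 + 0.0025 = 0.6565
Uniqueness u² = 1 − h² = 1 − 0.6565 = 0.3435

0.34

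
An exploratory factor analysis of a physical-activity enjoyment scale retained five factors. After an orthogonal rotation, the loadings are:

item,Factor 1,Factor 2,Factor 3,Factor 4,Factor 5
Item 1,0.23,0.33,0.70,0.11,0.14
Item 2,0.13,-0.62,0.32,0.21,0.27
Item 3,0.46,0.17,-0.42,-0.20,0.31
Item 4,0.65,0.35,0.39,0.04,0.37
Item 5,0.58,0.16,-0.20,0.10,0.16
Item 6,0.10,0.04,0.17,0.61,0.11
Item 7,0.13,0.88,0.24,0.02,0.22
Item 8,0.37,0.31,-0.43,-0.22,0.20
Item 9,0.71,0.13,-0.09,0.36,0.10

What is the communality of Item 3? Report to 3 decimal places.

0.553

h² = 0.46² + 0.17² + (-0.42)² + (-0.20)² + 0.31² = 0.2116 + 0.0289 + 0.1764 + 0.0400 + 0.0961 = 0.5530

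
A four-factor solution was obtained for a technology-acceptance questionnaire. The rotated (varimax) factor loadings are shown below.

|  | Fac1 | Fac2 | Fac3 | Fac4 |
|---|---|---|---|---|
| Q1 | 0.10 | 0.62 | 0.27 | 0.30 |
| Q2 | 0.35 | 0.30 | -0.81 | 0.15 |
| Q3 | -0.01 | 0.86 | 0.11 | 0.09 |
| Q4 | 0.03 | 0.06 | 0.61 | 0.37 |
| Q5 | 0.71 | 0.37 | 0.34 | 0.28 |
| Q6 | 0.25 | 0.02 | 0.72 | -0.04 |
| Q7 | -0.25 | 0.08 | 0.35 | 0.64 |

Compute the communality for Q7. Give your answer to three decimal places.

0.601

h² = (-0.25)² + 0.08² + 0.35² + 0.64² = 0.0625 + 0.0064 + 0.1225 + 0.4096 = 0.6010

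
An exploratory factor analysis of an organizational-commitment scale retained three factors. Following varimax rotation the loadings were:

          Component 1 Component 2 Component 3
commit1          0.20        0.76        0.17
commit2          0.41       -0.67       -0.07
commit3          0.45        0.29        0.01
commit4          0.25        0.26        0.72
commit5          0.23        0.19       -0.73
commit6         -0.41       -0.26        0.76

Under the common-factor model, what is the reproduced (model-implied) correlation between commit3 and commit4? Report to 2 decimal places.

r̂ = Σ λ_i·λ_j across factors = (0.45)(0.25) + (0.29)(0.26) + (0.01)(0.72)
  = +0.1125 +0.0754 +0.0072 = 0.1951

0.20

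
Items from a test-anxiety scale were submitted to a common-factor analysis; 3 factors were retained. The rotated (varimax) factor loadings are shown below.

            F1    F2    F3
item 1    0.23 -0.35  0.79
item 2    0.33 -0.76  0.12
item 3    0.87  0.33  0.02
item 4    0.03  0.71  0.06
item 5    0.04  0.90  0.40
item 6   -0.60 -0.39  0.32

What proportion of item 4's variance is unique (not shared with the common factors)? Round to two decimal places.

0.49

h² = 0.03² + 0.71² + 0.06² = 0.0009 + 0.5041 + 0.0036 = 0.5086
Uniqueness u² = 1 − h² = 1 − 0.5086 = 0.4914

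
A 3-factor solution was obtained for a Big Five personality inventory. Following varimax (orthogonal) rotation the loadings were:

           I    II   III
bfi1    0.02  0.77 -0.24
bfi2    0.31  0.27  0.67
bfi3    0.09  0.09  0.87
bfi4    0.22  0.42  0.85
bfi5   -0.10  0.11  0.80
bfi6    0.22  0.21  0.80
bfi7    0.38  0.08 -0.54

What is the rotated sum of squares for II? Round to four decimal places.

0.9129

SS loadings for II = 0.77² + 0.27² + 0.09² + 0.42² + 0.11² + 0.21² + 0.08² = 0.5929 + 0.0729 + 0.0081 + 0.1764 + 0.0121 + 0.0441 + 0.0064 = 0.9129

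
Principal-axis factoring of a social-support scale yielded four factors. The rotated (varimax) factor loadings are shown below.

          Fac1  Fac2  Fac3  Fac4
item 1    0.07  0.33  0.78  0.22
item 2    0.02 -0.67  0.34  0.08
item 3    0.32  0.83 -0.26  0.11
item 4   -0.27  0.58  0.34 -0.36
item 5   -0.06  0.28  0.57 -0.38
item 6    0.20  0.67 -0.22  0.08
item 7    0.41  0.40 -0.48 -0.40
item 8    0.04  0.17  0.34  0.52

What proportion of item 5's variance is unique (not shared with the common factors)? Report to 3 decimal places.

0.449

h² = (-0.06)² + 0.28² + 0.57² + (-0.38)² = 0.0036 + 0.0784 + 0.3249 + 0.1444 = 0.5513
Uniqueness u² = 1 − h² = 1 − 0.5513 = 0.4487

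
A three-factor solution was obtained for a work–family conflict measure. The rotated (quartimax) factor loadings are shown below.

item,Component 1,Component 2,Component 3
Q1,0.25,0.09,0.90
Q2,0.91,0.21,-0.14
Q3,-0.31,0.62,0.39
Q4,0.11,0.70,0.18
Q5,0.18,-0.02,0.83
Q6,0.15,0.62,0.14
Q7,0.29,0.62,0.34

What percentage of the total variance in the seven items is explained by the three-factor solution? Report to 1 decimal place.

Communalities: 0.8806, 0.8918, 0.6326, 0.5345, 0.7217, 0.4265, 0.5841; Σh² = 4.6718.
Total variance with 7 standardized items is 7, so the solution explains 4.6718/7 = 0.6674 = 66.74%.

66.7%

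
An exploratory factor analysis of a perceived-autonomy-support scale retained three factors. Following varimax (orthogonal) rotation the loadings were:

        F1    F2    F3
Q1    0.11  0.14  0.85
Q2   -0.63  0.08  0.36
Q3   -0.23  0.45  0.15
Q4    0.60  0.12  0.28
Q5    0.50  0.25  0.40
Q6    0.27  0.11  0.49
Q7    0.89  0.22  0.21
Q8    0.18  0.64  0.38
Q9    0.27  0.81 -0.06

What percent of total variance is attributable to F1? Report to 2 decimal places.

SS loadings for F1 = 0.11² + (-0.63)² + (-0.23)² + 0.60² + 0.50² + 0.27² + 0.89² + 0.18² + 0.27² = 2.0422
With 9 standardized items, total variance = 9. Proportion = 2.0422/9 = 0.2269 → 22.69%.

22.69%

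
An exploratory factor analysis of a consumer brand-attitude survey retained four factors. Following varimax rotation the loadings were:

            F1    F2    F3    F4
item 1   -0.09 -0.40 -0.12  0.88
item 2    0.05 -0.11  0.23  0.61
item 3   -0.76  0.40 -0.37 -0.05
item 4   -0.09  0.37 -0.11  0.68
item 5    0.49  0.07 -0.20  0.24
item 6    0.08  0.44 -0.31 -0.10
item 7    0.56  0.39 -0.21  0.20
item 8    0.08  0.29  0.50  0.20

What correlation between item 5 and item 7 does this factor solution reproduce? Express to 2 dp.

0.39

r̂ = Σ λ_i·λ_j across factors = (0.49)(0.56) + (0.07)(0.39) + (-0.20)(-0.21) + (0.24)(0.20)
  = +0.2744 +0.0273 +0.0420 +0.0480 = 0.3917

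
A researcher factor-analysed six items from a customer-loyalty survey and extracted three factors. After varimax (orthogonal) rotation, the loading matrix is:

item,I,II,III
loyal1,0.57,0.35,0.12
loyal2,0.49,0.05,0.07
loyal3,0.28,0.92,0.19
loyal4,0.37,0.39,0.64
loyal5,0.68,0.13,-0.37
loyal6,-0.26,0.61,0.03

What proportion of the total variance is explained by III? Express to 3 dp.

SS loadings for III = 0.12² + 0.07² + 0.19² + 0.64² + (-0.37)² + 0.03² = 0.6028
Proportion of variance = 0.6028 / 6 = 0.1005.

0.100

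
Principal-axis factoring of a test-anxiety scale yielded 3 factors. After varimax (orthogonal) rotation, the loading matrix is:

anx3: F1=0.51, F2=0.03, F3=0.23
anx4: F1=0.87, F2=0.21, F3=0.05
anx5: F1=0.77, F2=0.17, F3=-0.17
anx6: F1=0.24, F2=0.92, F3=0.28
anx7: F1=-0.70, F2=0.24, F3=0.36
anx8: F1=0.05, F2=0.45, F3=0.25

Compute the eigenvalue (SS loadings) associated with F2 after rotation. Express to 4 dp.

SS loadings for F2 = 0.03² + 0.21² + 0.17² + 0.92² + 0.24² + 0.45² = 0.0009 + 0.0441 + 0.0289 + 0.8464 + 0.0576 + 0.2025 = 1.1804

1.1804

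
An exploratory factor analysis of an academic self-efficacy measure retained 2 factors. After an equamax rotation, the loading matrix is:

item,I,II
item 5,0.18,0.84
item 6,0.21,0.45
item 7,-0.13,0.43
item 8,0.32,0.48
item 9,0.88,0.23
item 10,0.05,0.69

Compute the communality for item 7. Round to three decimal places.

0.202

h² = (-0.13)² + 0.43² = 0.0169 + 0.1849 = 0.2018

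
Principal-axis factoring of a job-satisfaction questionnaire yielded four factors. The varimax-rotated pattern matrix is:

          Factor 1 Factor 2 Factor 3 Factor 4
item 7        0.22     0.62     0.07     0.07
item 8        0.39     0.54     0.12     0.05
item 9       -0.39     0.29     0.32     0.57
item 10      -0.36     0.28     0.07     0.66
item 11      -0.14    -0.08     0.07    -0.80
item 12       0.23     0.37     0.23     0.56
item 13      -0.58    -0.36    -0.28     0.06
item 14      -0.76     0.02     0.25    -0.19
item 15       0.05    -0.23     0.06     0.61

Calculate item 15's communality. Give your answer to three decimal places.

h² = 0.05² + (-0.23)² + 0.06² + 0.61² = 0.0025 + 0.0529 + 0.0036 + 0.3721 = 0.4311

0.431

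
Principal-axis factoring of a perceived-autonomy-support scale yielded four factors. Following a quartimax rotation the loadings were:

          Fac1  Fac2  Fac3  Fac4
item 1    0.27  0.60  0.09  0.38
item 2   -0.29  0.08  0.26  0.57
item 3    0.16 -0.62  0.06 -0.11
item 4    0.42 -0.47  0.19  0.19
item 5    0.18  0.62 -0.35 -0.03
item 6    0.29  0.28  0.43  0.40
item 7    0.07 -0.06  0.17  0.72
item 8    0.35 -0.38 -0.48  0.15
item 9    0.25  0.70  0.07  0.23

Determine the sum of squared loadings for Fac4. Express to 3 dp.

1.272

SS loadings for Fac4 = 0.38² + 0.57² + (-0.11)² + 0.19² + (-0.03)² + 0.40² + 0.72² + 0.15² + 0.23² = 0.1444 + 0.3249 + 0.0121 + 0.0361 + 0.0009 + 0.1600 + 0.5184 + 0.0225 + 0.0529 = 1.2722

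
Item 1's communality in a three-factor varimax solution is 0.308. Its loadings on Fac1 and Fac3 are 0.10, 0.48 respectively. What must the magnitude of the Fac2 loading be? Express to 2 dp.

0.26

Under orthogonal rotation h² = Σλ², so λ_Fac2² = h² − (0.2404) = 0.308 − 0.2404 = 0.0676.
|λ| = √0.0676 = 0.2600.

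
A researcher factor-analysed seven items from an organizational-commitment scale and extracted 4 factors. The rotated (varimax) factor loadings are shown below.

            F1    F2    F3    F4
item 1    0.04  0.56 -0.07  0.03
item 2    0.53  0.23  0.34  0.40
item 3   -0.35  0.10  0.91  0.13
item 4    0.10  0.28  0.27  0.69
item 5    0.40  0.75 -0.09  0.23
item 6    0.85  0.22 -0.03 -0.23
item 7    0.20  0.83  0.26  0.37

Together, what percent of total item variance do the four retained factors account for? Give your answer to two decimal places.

SS loadings by factor: 1.3375, 1.7547, 1.0981, 0.8966; total = 5.0869.
Total variance with 7 standardized items is 7, so the solution explains 5.0869/7 = 0.7267 = 72.67%.

72.67%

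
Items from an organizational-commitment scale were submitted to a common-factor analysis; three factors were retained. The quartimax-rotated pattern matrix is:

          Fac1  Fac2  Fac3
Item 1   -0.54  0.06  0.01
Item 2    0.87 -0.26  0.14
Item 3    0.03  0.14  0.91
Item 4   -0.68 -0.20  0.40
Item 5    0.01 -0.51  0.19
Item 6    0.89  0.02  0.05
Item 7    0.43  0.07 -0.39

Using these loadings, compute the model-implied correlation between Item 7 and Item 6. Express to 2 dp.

0.36

r̂ = Σ λ_i·λ_j across factors = (0.43)(0.89) + (0.07)(0.02) + (-0.39)(0.05)
  = +0.3827 +0.0014 -0.0195 = 0.3646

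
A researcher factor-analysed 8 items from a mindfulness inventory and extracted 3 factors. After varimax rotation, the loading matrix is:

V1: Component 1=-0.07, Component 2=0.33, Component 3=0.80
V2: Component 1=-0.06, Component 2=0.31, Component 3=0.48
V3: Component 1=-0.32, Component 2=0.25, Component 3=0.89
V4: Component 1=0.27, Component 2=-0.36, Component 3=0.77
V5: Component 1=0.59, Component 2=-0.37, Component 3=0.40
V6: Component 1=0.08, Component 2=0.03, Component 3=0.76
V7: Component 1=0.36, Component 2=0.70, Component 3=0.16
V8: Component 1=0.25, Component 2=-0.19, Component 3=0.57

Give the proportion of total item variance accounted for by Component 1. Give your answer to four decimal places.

0.0913

SS loadings for Component 1 = (-0.07)² + (-0.06)² + (-0.32)² + 0.27² + 0.59² + 0.08² + 0.36² + 0.25² = 0.7304
Proportion of variance = 0.7304 / 8 = 0.0913.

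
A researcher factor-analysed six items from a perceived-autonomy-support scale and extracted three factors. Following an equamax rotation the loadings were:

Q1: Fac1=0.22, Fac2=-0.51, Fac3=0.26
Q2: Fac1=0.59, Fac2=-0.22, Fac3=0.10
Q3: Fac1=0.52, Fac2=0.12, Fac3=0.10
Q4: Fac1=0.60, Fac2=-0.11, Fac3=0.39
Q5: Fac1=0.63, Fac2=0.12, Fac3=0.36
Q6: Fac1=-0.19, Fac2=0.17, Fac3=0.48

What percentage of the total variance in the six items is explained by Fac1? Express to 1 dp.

SS loadings for Fac1 = 0.22² + 0.59² + 0.52² + 0.60² + 0.63² + (-0.19)² = 1.4599
With 6 standardized items, total variance = 6. Proportion = 1.4599/6 = 0.2433 → 24.33%.

24.3%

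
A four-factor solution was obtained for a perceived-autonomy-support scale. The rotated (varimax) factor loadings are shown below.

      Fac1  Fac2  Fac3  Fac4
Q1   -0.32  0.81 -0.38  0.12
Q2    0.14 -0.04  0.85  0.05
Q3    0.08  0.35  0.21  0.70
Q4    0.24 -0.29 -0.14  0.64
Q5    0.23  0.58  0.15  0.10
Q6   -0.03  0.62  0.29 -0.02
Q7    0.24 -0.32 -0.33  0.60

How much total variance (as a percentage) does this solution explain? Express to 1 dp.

63.1%

SS loadings by factor: 0.2974, 1.6875, 1.1461, 1.2869; total = 4.4179.
Total variance with 7 standardized items is 7, so the solution explains 4.4179/7 = 0.6311 = 63.11%.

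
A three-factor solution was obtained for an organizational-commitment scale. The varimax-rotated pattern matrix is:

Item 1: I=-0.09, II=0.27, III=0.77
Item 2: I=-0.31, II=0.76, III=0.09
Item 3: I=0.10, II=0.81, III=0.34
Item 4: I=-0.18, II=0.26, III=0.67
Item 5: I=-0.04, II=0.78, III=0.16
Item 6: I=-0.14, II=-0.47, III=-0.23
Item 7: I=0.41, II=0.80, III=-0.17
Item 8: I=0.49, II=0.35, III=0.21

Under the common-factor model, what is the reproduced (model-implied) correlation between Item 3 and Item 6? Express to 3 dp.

r̂ = Σ λ_i·λ_j across factors = (0.10)(-0.14) + (0.81)(-0.47) + (0.34)(-0.23)
  = -0.0140 -0.3807 -0.0782 = -0.4729

-0.473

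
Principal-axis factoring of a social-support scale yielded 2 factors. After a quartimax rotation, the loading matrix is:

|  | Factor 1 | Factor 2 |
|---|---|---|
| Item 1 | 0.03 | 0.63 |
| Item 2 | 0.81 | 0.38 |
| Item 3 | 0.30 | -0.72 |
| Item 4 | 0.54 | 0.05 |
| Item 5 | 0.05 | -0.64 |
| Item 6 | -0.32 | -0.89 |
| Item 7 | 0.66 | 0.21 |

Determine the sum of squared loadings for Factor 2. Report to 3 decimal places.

SS loadings for Factor 2 = 0.63² + 0.38² + (-0.72)² + 0.05² + (-0.64)² + (-0.89)² + 0.21² = 0.3969 + 0.1444 + 0.5184 + 0.0025 + 0.4096 + 0.7921 + 0.0441 = 2.3080

2.308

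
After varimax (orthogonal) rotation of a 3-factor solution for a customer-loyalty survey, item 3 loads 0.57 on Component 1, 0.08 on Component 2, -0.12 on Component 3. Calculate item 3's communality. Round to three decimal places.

0.346

h² = 0.57² + 0.08² + (-0.12)² = 0.3249 + 0.0064 + 0.0144 = 0.3457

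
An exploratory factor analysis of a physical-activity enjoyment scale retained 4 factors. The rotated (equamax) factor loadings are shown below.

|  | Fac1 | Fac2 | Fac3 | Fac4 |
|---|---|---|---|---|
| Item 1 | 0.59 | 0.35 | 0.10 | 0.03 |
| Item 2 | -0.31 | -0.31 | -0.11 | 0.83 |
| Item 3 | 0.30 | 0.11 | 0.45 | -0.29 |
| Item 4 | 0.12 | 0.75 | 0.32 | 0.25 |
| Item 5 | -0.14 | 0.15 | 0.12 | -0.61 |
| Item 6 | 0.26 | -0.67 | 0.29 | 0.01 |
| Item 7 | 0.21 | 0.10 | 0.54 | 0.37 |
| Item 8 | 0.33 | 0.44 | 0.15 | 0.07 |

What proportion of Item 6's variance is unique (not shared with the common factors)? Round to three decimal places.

h² = 0.26² + (-0.67)² + 0.29² + 0.01² = 0.0676 + 0.4489 + 0.0841 + 0.0001 = 0.6007
Uniqueness u² = 1 − h² = 1 − 0.6007 = 0.3993

0.399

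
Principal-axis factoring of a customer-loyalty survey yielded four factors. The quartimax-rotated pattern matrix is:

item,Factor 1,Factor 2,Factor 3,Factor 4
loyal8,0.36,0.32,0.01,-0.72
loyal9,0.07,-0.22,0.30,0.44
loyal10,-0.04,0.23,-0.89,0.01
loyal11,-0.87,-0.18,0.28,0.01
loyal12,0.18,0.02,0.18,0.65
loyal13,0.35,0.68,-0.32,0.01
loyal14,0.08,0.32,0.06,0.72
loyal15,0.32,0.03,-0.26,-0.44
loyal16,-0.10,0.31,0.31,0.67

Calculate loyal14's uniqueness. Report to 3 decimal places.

0.369

h² = 0.08² + 0.32² + 0.06² + 0.72² = 0.0064 + 0.1024 + 0.0036 + 0.5184 = 0.6308
Uniqueness u² = 1 − h² = 1 − 0.6308 = 0.3692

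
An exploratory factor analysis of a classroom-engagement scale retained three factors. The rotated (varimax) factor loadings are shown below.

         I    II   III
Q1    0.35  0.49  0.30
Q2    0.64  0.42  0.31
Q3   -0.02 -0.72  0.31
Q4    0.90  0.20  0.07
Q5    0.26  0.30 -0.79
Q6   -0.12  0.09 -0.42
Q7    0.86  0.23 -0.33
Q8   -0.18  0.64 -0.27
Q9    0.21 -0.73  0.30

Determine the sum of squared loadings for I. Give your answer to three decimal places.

SS loadings for I = 0.35² + 0.64² + (-0.02)² + 0.90² + 0.26² + (-0.12)² + 0.86² + (-0.18)² + 0.21² = 0.1225 + 0.4096 + 0.0004 + 0.8100 + 0.0676 + 0.0144 + 0.7396 + 0.0324 + 0.0441 = 2.2406

2.241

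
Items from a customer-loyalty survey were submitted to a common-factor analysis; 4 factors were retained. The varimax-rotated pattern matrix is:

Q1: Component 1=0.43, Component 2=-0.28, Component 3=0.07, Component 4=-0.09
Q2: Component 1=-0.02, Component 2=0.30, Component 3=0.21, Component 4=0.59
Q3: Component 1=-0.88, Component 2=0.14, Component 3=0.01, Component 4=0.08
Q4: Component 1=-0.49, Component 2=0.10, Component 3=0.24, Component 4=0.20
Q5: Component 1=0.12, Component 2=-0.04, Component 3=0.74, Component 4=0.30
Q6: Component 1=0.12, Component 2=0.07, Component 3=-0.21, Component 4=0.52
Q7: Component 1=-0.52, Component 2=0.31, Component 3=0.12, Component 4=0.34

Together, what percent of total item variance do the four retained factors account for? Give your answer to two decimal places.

48.44%

Communalities: 0.2763, 0.4826, 0.8005, 0.3477, 0.6536, 0.3338, 0.4965; Σh² = 3.3910.
Total variance with 7 standardized items is 7, so the solution explains 3.3910/7 = 0.4844 = 48.44%.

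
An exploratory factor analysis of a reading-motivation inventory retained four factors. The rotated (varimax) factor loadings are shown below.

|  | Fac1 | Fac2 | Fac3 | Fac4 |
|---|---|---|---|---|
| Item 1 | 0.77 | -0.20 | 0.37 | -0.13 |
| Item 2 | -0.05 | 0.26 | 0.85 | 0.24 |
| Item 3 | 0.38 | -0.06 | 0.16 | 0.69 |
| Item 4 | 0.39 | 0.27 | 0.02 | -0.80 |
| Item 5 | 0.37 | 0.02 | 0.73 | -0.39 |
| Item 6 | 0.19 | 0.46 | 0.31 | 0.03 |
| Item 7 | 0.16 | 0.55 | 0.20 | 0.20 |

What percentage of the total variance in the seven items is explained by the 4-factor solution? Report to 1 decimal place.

67.5%

Communalities: 0.7867, 0.8502, 0.6497, 0.8654, 0.8223, 0.3447, 0.4081; Σh² = 4.7271.
Total variance with 7 standardized items is 7, so the solution explains 4.7271/7 = 0.6753 = 67.53%.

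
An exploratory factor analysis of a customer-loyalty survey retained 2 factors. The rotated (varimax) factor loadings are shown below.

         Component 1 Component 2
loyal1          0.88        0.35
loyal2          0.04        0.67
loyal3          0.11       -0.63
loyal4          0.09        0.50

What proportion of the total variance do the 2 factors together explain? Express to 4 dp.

0.5036

SS loadings by factor: 0.7962, 1.2183; total = 2.0145.
Total variance with 4 standardized items is 4, so the solution explains 2.0145/4 = 0.5036.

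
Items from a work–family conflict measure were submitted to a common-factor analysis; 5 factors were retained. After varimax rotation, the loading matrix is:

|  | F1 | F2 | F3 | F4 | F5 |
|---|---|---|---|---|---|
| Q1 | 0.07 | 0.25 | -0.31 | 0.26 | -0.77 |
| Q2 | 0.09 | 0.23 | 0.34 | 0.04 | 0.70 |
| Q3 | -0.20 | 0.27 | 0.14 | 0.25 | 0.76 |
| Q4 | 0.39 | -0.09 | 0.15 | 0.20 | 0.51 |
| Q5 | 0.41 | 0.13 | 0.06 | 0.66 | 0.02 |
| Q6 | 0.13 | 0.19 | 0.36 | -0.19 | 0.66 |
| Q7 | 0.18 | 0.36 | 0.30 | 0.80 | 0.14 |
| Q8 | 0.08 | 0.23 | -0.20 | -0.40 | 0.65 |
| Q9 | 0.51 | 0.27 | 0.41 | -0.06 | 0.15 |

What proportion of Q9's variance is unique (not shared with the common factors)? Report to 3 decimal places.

h² = 0.51² + 0.27² + 0.41² + (-0.06)² + 0.15² = 0.2601 + 0.0729 + 0.1681 + 0.0036 + 0.0225 = 0.5272
Uniqueness u² = 1 − h² = 1 − 0.5272 = 0.4728

0.473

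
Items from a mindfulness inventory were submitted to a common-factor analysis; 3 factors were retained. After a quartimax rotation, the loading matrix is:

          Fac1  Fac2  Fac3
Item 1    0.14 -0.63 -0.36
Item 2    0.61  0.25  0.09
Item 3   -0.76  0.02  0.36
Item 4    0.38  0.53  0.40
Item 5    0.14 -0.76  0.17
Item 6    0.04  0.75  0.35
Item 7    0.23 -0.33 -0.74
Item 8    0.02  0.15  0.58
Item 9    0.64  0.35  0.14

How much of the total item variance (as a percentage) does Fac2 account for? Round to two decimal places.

SS loadings for Fac2 = (-0.63)² + 0.25² + 0.02² + 0.53² + (-0.76)² + 0.75² + (-0.33)² + 0.15² + 0.35² = 2.1347
With 9 standardized items, total variance = 9. Proportion = 2.1347/9 = 0.2372 → 23.72%.

23.72%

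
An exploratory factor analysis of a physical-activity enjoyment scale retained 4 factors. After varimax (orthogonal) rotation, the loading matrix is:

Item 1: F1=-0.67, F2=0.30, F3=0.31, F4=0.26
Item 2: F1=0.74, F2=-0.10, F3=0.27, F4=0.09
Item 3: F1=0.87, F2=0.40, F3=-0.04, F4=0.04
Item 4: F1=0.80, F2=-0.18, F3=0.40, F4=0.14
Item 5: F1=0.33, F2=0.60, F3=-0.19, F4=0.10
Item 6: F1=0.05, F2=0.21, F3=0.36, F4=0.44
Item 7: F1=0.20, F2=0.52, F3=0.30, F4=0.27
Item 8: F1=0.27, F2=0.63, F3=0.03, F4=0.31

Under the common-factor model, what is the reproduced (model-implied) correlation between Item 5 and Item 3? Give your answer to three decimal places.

r̂ = Σ λ_i·λ_j across factors = (0.33)(0.87) + (0.60)(0.40) + (-0.19)(-0.04) + (0.10)(0.04)
  = +0.2871 +0.2400 +0.0076 +0.0040 = 0.5387

0.539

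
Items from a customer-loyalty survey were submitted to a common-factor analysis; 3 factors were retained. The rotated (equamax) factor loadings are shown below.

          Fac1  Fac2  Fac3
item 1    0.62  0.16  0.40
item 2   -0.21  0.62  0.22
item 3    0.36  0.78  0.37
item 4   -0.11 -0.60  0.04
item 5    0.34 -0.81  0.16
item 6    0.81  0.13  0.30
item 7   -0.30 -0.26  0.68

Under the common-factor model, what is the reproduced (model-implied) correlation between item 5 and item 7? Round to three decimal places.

r̂ = Σ λ_i·λ_j across factors = (0.34)(-0.30) + (-0.81)(-0.26) + (0.16)(0.68)
  = -0.1020 +0.2106 +0.1088 = 0.2174

0.217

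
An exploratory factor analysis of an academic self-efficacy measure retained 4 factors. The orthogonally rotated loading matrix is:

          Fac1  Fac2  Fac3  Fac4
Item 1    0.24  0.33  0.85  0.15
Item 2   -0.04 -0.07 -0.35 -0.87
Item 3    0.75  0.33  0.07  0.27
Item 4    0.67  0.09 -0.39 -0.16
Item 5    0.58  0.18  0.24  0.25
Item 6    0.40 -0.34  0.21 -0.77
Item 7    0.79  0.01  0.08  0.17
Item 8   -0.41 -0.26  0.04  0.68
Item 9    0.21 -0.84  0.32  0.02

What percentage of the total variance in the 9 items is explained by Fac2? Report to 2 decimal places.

SS loadings for Fac2 = 0.33² + (-0.07)² + 0.33² + 0.09² + 0.18² + (-0.34)² + 0.01² + (-0.26)² + (-0.84)² = 1.1521
With 9 standardized items, total variance = 9. Proportion = 1.1521/9 = 0.1280 → 12.80%.

12.80%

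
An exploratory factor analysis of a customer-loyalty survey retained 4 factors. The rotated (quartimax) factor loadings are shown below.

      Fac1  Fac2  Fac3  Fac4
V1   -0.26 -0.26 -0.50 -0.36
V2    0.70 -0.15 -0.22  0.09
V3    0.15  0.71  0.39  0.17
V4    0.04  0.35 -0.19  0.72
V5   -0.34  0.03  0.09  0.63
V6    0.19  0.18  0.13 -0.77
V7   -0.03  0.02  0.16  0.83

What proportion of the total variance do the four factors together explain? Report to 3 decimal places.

0.627

Communalities: 0.5148, 0.5690, 0.7076, 0.6786, 0.5215, 0.6783, 0.7158; Σh² = 4.3856.
Total variance with 7 standardized items is 7, so the solution explains 4.3856/7 = 0.6265.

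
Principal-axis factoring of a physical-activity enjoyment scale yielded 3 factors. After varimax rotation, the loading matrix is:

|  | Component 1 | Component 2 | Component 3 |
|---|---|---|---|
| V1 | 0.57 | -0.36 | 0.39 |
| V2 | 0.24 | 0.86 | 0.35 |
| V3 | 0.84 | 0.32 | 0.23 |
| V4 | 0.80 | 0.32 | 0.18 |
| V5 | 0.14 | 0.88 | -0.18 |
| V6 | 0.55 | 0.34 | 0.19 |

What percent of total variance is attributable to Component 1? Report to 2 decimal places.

SS loadings for Component 1 = 0.57² + 0.24² + 0.84² + 0.80² + 0.14² + 0.55² = 2.0502
With 6 standardized items, total variance = 6. Proportion = 2.0502/6 = 0.3417 → 34.17%.

34.17%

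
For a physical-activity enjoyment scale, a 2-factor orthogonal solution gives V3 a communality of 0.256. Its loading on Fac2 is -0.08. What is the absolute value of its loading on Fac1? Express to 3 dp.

0.500

Under orthogonal rotation h² = Σλ², so λ_Fac1² = h² − (0.0064) = 0.256 − 0.0064 = 0.2496.
|λ| = √0.2496 = 0.4996.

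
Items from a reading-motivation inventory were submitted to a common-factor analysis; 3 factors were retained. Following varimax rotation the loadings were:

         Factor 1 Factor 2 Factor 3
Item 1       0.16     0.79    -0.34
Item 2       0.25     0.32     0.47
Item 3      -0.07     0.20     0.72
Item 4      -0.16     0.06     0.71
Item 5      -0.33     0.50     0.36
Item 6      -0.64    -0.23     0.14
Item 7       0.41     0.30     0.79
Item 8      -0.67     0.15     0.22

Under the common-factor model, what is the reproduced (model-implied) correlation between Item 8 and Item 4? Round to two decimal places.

r̂ = Σ λ_i·λ_j across factors = (-0.67)(-0.16) + (0.15)(0.06) + (0.22)(0.71)
  = +0.1072 +0.0090 +0.1562 = 0.2724

0.27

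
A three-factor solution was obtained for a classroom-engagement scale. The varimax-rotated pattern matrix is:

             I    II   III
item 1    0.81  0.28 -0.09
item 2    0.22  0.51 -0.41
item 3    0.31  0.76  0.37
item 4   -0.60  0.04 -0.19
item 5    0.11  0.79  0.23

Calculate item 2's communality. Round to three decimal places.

0.477

h² = 0.22² + 0.51² + (-0.41)² = 0.0484 + 0.2601 + 0.1681 = 0.4766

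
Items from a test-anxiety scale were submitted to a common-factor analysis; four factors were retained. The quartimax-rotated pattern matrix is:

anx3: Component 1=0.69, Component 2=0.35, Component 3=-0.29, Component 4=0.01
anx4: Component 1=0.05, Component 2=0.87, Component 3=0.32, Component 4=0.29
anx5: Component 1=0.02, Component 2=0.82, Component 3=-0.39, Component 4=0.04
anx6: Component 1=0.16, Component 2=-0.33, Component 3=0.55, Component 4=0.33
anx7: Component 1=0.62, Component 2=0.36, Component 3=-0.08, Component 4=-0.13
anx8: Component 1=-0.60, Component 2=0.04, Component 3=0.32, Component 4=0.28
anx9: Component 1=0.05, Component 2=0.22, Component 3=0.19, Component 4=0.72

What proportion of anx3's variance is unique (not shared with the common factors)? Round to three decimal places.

0.317

h² = 0.69² + 0.35² + (-0.29)² + 0.01² = 0.4761 + 0.1225 + 0.0841 + 0.0001 = 0.6828
Uniqueness u² = 1 − h² = 1 − 0.6828 = 0.3172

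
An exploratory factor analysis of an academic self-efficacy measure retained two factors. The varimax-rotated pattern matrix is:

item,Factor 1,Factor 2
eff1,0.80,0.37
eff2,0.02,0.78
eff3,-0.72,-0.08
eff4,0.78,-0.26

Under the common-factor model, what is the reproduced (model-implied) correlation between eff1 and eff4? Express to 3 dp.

0.528

r̂ = Σ λ_i·λ_j across factors = (0.80)(0.78) + (0.37)(-0.26)
  = +0.6240 -0.0962 = 0.5278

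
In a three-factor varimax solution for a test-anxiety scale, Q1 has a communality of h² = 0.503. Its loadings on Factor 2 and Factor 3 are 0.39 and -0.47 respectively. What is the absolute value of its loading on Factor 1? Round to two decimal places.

Under orthogonal rotation h² = Σλ², so λ_Factor 1² = h² − (0.3730) = 0.503 − 0.3730 = 0.1300.
|λ| = √0.1300 = 0.3606.

0.36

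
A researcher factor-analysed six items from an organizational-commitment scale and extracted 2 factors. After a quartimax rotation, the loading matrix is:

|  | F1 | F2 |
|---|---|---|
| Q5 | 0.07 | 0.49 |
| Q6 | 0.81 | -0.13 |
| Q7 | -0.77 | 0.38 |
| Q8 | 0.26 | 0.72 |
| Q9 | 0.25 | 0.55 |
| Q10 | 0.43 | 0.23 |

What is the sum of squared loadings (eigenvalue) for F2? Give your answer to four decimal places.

1.2752

SS loadings for F2 = 0.49² + (-0.13)² + 0.38² + 0.72² + 0.55² + 0.23² = 0.2401 + 0.0169 + 0.1444 + 0.5184 + 0.3025 + 0.0529 = 1.2752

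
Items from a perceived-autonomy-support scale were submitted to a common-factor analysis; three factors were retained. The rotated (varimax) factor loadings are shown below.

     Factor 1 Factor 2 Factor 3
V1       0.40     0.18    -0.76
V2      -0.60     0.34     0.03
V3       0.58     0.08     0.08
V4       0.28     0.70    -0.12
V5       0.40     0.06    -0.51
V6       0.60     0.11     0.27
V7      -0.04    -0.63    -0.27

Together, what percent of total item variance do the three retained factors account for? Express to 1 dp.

50.3%

Communalities: 0.7700, 0.4765, 0.3492, 0.5828, 0.4237, 0.4450, 0.4714; Σh² = 3.5186.
Total variance with 7 standardized items is 7, so the solution explains 3.5186/7 = 0.5027 = 50.27%.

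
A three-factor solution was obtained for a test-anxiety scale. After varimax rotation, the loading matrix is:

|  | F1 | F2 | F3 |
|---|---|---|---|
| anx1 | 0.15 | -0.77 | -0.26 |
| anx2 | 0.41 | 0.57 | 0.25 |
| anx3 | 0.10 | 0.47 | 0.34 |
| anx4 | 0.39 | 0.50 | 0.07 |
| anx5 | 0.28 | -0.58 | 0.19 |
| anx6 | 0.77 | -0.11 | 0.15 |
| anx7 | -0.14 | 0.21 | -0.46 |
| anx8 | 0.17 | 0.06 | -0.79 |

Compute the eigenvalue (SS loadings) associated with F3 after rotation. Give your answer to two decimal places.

1.14

SS loadings for F3 = (-0.26)² + 0.25² + 0.34² + 0.07² + 0.19² + 0.15² + (-0.46)² + (-0.79)² = 0.0676 + 0.0625 + 0.1156 + 0.0049 + 0.0361 + 0.0225 + 0.2116 + 0.6241 = 1.1449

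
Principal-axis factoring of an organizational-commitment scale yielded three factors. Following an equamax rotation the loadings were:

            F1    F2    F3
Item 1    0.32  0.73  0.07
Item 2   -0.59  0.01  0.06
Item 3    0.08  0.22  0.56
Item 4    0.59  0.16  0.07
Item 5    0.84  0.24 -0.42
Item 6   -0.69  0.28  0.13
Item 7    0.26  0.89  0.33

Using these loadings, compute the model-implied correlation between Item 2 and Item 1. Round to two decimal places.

r̂ = Σ λ_i·λ_j across factors = (-0.59)(0.32) + (0.01)(0.73) + (0.06)(0.07)
  = -0.1888 +0.0073 +0.0042 = -0.1773

-0.18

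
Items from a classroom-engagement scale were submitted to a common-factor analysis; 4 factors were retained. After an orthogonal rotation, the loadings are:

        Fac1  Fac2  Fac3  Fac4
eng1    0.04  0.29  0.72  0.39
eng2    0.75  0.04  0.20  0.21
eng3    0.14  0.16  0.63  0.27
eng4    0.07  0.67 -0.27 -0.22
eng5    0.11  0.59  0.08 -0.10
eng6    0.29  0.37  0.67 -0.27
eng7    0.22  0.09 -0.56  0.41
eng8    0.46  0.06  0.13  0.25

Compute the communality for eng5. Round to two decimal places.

h² = 0.11² + 0.59² + 0.08² + (-0.10)² = 0.0121 + 0.3481 + 0.0064 + 0.0100 = 0.3766

0.38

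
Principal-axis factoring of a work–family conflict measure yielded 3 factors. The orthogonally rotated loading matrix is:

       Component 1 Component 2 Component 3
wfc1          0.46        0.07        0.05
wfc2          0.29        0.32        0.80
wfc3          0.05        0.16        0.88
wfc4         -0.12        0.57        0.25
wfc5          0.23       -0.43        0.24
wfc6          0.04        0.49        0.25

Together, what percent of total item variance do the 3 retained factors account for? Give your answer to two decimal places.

47.49%

SS loadings by factor: 0.3671, 0.8828, 1.5995; total = 2.8494.
Total variance with 6 standardized items is 6, so the solution explains 2.8494/6 = 0.4749 = 47.49%.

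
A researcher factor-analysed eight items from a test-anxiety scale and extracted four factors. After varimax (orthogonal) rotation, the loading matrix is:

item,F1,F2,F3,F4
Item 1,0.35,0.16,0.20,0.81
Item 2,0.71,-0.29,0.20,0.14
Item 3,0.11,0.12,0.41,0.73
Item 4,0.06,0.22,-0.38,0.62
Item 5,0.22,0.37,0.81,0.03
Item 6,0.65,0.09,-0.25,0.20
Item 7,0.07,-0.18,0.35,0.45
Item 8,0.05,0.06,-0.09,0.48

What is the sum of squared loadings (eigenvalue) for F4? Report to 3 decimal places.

SS loadings for F4 = 0.81² + 0.14² + 0.73² + 0.62² + 0.03² + 0.20² + 0.45² + 0.48² = 0.6561 + 0.0196 + 0.5329 + 0.3844 + 0.0009 + 0.0400 + 0.2025 + 0.2304 = 2.0668

2.067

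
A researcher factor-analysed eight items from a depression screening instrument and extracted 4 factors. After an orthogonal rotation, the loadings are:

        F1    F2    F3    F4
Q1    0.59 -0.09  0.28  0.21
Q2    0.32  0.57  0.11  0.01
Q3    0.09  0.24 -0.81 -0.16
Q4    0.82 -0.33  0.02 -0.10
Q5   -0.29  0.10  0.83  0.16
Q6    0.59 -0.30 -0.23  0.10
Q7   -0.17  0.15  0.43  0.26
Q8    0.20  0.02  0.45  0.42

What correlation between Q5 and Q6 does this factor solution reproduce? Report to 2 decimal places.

r̂ = Σ λ_i·λ_j across factors = (-0.29)(0.59) + (0.10)(-0.30) + (0.83)(-0.23) + (0.16)(0.10)
  = -0.1711 -0.0300 -0.1909 +0.0160 = -0.3760

-0.38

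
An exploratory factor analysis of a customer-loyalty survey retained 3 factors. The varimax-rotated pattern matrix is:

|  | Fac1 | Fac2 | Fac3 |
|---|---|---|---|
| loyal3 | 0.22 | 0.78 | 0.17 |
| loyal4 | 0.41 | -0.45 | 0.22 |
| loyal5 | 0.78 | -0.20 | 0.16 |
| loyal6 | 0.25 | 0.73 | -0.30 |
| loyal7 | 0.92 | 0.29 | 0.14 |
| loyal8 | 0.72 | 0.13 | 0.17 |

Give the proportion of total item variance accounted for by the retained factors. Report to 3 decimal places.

0.663

Communalities: 0.6857, 0.4190, 0.6740, 0.6854, 0.9501, 0.5642; Σh² = 3.9784.
Total variance with 6 standardized items is 6, so the solution explains 3.9784/6 = 0.6631.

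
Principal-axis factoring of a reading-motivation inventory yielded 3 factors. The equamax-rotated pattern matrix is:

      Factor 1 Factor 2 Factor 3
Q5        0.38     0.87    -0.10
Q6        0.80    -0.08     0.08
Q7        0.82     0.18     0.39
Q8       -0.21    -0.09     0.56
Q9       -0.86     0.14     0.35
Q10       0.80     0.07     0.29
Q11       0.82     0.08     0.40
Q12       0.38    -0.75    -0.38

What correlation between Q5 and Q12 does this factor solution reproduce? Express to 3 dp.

r̂ = Σ λ_i·λ_j across factors = (0.38)(0.38) + (0.87)(-0.75) + (-0.10)(-0.38)
  = +0.1444 -0.6525 +0.0380 = -0.4701

-0.470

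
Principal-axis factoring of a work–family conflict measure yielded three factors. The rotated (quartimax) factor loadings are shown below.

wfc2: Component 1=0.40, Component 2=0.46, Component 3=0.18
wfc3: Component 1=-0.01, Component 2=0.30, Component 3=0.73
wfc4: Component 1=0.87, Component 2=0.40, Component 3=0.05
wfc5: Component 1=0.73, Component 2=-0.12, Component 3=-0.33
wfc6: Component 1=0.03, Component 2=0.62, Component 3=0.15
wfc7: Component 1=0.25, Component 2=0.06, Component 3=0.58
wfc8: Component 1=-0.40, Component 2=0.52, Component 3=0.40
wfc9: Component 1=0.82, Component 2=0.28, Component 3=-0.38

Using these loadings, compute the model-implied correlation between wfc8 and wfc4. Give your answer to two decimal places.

-0.12

r̂ = Σ λ_i·λ_j across factors = (-0.40)(0.87) + (0.52)(0.40) + (0.40)(0.05)
  = -0.3480 +0.2080 +0.0200 = -0.1200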